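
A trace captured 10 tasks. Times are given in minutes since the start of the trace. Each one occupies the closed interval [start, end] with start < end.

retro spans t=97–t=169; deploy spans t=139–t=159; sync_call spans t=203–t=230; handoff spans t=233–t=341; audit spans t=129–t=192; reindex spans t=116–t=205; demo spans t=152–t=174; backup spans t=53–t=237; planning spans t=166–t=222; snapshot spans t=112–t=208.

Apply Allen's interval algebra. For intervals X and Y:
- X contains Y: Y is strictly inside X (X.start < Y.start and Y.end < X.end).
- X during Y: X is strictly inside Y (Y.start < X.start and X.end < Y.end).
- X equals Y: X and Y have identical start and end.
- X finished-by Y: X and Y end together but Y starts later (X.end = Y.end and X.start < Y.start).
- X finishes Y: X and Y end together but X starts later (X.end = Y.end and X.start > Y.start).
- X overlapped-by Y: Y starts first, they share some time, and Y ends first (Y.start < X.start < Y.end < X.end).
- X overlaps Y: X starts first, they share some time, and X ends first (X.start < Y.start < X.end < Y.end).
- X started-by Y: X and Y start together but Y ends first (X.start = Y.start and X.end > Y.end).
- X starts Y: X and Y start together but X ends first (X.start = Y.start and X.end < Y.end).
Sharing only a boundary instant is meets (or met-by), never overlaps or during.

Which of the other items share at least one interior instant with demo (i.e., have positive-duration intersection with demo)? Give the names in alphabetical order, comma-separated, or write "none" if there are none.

audit, backup, deploy, planning, reindex, retro, snapshot

Target demo = [t=152, t=174].
audit [t=129, t=192] → contains → yes.
backup [t=53, t=237] → contains → yes.
deploy [t=139, t=159] → overlaps → yes.
handoff [t=233, t=341] → after → no.
planning [t=166, t=222] → overlapped-by → yes.
reindex [t=116, t=205] → contains → yes.
retro [t=97, t=169] → overlaps → yes.
snapshot [t=112, t=208] → contains → yes.
sync_call [t=203, t=230] → after → no.
Result: audit, backup, deploy, planning, reindex, retro, snapshot.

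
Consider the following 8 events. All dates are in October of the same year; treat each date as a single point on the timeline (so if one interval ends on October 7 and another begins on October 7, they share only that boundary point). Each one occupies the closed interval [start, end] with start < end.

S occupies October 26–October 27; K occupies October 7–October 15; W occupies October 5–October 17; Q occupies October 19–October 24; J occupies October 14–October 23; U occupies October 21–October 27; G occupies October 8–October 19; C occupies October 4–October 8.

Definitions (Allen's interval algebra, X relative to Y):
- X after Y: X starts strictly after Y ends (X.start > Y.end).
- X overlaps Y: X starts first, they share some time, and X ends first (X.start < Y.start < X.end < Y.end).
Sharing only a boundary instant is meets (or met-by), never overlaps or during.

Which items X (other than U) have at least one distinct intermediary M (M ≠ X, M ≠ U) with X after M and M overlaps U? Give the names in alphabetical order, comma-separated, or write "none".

Target U = [October 21, October 27].
Intermediaries M with M overlaps U: J, Q.
Via J — items with X after J: S.
Via Q — items with X after Q: S.
Union: S.

S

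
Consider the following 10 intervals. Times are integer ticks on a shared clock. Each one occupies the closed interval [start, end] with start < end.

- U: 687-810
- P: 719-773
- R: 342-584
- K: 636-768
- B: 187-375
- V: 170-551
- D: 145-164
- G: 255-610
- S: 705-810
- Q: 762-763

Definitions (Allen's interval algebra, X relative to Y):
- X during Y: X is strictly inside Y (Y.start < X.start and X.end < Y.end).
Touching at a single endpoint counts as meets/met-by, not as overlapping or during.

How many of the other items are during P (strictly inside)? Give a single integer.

1

Target P = [719, 773].
B [187, 375] → before → no.
D [145, 164] → before → no.
G [255, 610] → before → no.
K [636, 768] → overlaps → no.
Q [762, 763] → during → counts.
R [342, 584] → before → no.
S [705, 810] → contains → no.
U [687, 810] → contains → no.
V [170, 551] → before → no.
Total: 1.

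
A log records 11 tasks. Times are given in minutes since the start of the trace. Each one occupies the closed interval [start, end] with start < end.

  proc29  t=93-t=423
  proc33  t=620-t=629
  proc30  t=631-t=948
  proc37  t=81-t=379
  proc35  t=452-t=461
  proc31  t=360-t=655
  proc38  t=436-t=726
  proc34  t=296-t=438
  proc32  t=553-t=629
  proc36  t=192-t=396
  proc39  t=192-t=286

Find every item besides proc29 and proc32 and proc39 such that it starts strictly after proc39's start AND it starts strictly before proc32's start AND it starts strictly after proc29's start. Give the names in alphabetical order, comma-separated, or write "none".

proc31, proc34, proc35, proc38

Conditions: its start is strictly after proc39's start (X.start > t=192) AND its start is strictly before proc32's start (X.start < t=553) AND its start is strictly after proc29's start (X.start > t=93).
proc30: start t=631 > t=192? ✓; start t=631 < t=553? ✗; start t=631 > t=93? ✓ → no.
proc31: start t=360 > t=192? ✓; start t=360 < t=553? ✓; start t=360 > t=93? ✓ → yes.
proc33: start t=620 > t=192? ✓; start t=620 < t=553? ✗; start t=620 > t=93? ✓ → no.
proc34: start t=296 > t=192? ✓; start t=296 < t=553? ✓; start t=296 > t=93? ✓ → yes.
proc35: start t=452 > t=192? ✓; start t=452 < t=553? ✓; start t=452 > t=93? ✓ → yes.
proc36: start t=192 > t=192? ✗; start t=192 < t=553? ✓; start t=192 > t=93? ✓ → no.
proc37: start t=81 > t=192? ✗; start t=81 < t=553? ✓; start t=81 > t=93? ✗ → no.
proc38: start t=436 > t=192? ✓; start t=436 < t=553? ✓; start t=436 > t=93? ✓ → yes.
Result: proc31, proc34, proc35, proc38.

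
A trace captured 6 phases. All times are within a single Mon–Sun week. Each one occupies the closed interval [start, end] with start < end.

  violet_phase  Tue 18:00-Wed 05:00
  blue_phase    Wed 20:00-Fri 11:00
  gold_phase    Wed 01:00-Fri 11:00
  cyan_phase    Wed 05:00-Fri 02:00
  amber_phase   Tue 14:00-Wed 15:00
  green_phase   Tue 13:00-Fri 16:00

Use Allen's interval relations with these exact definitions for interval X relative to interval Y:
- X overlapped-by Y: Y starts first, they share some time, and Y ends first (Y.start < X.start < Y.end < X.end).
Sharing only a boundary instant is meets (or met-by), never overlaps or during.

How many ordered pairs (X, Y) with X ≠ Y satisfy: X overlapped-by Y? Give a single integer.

4

Checking all 30 ordered pairs for relation 'overlapped-by'; matching pairs in alphabetical order:
(blue_phase, cyan_phase): blue_phase overlapped-by cyan_phase ✓
(cyan_phase, amber_phase): cyan_phase overlapped-by amber_phase ✓
(gold_phase, amber_phase): gold_phase overlapped-by amber_phase ✓
(gold_phase, violet_phase): gold_phase overlapped-by violet_phase ✓
Count: 4.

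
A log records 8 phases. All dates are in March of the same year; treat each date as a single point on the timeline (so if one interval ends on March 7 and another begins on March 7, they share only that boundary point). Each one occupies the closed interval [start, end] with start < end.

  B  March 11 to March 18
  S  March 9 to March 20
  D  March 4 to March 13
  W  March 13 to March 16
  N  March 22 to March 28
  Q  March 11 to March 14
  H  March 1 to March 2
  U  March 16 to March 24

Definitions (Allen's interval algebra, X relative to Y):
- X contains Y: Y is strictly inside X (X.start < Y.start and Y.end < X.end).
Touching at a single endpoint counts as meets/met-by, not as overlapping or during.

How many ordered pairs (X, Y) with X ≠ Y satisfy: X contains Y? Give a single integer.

Checking all 56 ordered pairs for relation 'contains'; matching pairs in alphabetical order:
(B, W): B contains W ✓
(S, B): S contains B ✓
(S, Q): S contains Q ✓
(S, W): S contains W ✓
Count: 4.

4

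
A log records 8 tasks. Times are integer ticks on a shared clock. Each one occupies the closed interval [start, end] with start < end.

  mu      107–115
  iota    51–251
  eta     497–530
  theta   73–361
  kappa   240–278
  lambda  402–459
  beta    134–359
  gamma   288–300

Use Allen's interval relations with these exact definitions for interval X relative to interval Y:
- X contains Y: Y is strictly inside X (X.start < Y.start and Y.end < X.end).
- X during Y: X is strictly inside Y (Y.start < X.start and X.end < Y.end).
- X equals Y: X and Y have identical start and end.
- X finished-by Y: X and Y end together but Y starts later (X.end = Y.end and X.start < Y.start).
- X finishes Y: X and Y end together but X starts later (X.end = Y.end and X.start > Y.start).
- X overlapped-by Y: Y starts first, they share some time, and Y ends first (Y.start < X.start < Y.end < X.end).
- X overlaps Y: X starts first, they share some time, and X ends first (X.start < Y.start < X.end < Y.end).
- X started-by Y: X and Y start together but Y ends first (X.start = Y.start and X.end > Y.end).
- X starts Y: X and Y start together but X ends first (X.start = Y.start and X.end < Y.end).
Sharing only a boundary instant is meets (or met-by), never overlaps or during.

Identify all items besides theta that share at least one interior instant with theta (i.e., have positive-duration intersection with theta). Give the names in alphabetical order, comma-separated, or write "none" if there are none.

beta, gamma, iota, kappa, mu

Target theta = [73, 361].
beta [134, 359] → during → yes.
eta [497, 530] → after → no.
gamma [288, 300] → during → yes.
iota [51, 251] → overlaps → yes.
kappa [240, 278] → during → yes.
lambda [402, 459] → after → no.
mu [107, 115] → during → yes.
Result: beta, gamma, iota, kappa, mu.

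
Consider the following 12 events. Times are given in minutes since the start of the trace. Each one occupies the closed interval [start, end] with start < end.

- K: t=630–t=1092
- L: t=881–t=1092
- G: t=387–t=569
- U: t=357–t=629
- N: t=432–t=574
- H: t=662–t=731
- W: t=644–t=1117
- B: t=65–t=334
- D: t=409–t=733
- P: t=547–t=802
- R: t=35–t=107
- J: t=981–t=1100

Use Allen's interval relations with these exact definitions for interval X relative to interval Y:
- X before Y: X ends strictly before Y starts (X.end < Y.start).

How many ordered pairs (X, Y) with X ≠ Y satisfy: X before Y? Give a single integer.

41

Checking all 132 ordered pairs for relation 'before'; matching pairs in alphabetical order:
(B, D): B before D ✓
(B, G): B before G ✓
(B, H): B before H ✓
(B, J): B before J ✓
(B, K): B before K ✓
(B, L): B before L ✓
(B, N): B before N ✓
(B, P): B before P ✓
(B, U): B before U ✓
(B, W): B before W ✓
(D, J): D before J ✓
(D, L): D before L ✓
(G, H): G before H ✓
(G, J): G before J ✓
(G, K): G before K ✓
(G, L): G before L ✓
(G, W): G before W ✓
(H, J): H before J ✓
(H, L): H before L ✓
(N, H): N before H ✓
(N, J): N before J ✓
(N, K): N before K ✓
(N, L): N before L ✓
(N, W): N before W ✓
... plus 17 further pairs not listed.
Count: 41.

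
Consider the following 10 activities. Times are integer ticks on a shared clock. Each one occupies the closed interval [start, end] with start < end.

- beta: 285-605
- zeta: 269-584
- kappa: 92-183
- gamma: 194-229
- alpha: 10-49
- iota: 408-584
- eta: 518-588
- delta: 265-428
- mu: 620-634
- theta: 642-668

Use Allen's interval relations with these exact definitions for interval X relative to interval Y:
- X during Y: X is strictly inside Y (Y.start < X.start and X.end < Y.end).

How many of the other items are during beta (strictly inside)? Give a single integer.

Target beta = [285, 605].
alpha [10, 49] → before → no.
delta [265, 428] → overlaps → no.
eta [518, 588] → during → counts.
gamma [194, 229] → before → no.
iota [408, 584] → during → counts.
kappa [92, 183] → before → no.
mu [620, 634] → after → no.
theta [642, 668] → after → no.
zeta [269, 584] → overlaps → no.
Total: 2.

2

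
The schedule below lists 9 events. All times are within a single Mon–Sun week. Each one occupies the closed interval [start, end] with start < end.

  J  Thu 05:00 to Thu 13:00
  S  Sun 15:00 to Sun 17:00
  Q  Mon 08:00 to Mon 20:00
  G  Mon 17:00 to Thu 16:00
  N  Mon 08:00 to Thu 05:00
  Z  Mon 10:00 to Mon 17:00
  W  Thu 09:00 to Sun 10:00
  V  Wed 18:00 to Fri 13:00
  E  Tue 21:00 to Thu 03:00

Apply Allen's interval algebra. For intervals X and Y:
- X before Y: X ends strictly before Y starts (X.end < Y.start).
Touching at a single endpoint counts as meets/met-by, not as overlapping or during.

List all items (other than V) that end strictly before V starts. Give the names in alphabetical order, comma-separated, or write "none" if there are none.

Target V = [Wed 18:00, Fri 13:00].
E [Tue 21:00, Thu 03:00] → overlaps → no.
G [Mon 17:00, Thu 16:00] → overlaps → no.
J [Thu 05:00, Thu 13:00] → during → no.
N [Mon 08:00, Thu 05:00] → overlaps → no.
Q [Mon 08:00, Mon 20:00] → before → yes.
S [Sun 15:00, Sun 17:00] → after → no.
W [Thu 09:00, Sun 10:00] → overlapped-by → no.
Z [Mon 10:00, Mon 17:00] → before → yes.
Result: Q, Z.

Q, Z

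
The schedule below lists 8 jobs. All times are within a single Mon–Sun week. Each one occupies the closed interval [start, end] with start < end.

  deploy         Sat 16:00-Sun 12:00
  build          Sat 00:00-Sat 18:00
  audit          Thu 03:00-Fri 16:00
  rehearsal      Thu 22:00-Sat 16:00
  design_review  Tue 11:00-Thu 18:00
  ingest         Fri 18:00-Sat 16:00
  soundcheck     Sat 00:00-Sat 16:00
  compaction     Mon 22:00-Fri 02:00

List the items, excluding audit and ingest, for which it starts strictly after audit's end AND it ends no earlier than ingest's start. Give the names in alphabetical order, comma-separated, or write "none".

build, deploy, soundcheck

Conditions: its start is strictly after audit's end (X.start > Fri 16:00) AND its end is no earlier than ingest's start (X.end >= Fri 18:00).
build: start Sat 00:00 > Fri 16:00? ✓; end Sat 18:00 >= Fri 18:00? ✓ → yes.
compaction: start Mon 22:00 > Fri 16:00? ✗; end Fri 02:00 >= Fri 18:00? ✗ → no.
deploy: start Sat 16:00 > Fri 16:00? ✓; end Sun 12:00 >= Fri 18:00? ✓ → yes.
design_review: start Tue 11:00 > Fri 16:00? ✗; end Thu 18:00 >= Fri 18:00? ✗ → no.
rehearsal: start Thu 22:00 > Fri 16:00? ✗; end Sat 16:00 >= Fri 18:00? ✓ → no.
soundcheck: start Sat 00:00 > Fri 16:00? ✓; end Sat 16:00 >= Fri 18:00? ✓ → yes.
Result: build, deploy, soundcheck.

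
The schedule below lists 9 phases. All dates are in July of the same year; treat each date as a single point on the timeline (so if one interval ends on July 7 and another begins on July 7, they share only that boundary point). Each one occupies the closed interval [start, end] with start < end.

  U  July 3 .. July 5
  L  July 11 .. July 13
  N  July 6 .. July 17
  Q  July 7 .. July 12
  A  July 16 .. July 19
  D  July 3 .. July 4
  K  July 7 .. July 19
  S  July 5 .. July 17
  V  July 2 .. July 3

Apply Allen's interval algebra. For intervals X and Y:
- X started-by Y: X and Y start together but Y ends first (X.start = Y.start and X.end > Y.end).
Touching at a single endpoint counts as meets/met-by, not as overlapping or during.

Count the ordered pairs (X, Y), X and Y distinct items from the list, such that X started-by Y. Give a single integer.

Checking all 72 ordered pairs for relation 'started-by'; matching pairs in alphabetical order:
(K, Q): K started-by Q ✓
(U, D): U started-by D ✓
Count: 2.

2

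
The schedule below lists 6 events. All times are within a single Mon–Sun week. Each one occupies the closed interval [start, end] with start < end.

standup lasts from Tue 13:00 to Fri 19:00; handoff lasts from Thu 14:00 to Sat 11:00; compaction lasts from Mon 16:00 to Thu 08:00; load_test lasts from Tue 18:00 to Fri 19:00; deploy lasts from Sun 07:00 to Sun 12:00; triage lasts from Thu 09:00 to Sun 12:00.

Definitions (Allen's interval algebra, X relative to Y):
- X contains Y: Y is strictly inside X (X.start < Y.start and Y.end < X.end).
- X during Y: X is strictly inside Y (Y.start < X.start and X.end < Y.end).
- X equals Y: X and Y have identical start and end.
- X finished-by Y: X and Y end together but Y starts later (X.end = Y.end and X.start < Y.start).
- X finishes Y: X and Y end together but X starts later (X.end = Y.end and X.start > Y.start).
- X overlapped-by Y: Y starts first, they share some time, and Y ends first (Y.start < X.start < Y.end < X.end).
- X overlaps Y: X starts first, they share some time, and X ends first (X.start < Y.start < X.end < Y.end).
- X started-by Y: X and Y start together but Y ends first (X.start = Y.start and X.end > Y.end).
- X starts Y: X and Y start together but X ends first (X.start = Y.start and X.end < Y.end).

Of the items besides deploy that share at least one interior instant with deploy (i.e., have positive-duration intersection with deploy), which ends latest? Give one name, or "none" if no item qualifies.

triage

Target deploy = [Sun 07:00, Sun 12:00].
compaction [Mon 16:00, Thu 08:00] → before → excluded.
handoff [Thu 14:00, Sat 11:00] → before → excluded.
load_test [Tue 18:00, Fri 19:00] → before → excluded.
standup [Tue 13:00, Fri 19:00] → before → excluded.
triage [Thu 09:00, Sun 12:00] → finished-by → candidate.
Among candidates, latest end is Sun 12:00 → triage.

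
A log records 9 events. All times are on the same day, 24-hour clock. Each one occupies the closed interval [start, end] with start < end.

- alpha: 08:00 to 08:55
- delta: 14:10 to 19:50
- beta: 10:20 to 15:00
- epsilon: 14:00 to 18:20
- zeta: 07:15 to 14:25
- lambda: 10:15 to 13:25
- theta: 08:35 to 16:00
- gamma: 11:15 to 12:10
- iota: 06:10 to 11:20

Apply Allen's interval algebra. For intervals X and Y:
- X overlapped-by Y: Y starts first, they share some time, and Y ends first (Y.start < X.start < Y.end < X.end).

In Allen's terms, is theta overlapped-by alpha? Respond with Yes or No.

theta = [08:35, 16:00], alpha = [08:00, 08:55].
Actual relation of theta to alpha: overlapped-by.
Asked whether 'overlapped-by' holds → Yes.

Yes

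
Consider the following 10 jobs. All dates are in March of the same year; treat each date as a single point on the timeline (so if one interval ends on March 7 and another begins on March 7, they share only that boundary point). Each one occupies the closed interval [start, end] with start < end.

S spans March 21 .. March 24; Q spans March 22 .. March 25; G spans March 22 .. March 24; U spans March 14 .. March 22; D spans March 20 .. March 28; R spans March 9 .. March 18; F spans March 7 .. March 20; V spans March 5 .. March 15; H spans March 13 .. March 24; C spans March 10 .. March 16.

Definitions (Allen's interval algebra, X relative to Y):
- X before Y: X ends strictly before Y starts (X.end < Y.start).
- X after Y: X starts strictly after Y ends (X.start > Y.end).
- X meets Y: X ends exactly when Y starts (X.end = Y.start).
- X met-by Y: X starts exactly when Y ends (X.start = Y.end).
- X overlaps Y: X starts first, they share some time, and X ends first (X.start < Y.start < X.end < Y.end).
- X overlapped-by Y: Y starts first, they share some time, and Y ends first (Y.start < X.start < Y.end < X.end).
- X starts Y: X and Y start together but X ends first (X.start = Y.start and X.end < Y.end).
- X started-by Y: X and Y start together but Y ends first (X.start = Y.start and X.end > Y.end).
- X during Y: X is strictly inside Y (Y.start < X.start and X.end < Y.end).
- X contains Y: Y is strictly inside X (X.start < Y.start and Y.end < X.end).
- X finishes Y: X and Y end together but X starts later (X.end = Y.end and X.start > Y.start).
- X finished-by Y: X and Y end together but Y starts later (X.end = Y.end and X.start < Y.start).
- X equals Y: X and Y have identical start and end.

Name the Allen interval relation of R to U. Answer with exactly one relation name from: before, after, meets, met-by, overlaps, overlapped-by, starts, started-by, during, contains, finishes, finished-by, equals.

overlaps

R = [March 9, March 18]; U = [March 14, March 22].
Compare endpoints: R.start < U.start, R.start < U.end, R.end > U.start, R.end < U.end.
That pattern is 'overlaps'.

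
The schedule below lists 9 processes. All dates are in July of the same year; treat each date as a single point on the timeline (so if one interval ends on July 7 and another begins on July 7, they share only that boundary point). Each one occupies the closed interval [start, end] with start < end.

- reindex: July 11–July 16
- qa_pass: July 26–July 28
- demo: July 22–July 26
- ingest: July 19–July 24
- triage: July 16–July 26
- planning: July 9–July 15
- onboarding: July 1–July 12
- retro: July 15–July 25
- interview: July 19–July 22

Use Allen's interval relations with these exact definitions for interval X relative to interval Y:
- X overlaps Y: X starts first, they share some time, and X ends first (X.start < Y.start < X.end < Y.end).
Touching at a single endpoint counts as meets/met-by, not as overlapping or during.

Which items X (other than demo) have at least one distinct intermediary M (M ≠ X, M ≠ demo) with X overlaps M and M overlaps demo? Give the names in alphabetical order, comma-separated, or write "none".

Target demo = [July 22, July 26].
Intermediaries M with M overlaps demo: ingest, retro.
Via ingest — items with X overlaps ingest: none.
Via retro — items with X overlaps retro: reindex.
Union: reindex.

reindex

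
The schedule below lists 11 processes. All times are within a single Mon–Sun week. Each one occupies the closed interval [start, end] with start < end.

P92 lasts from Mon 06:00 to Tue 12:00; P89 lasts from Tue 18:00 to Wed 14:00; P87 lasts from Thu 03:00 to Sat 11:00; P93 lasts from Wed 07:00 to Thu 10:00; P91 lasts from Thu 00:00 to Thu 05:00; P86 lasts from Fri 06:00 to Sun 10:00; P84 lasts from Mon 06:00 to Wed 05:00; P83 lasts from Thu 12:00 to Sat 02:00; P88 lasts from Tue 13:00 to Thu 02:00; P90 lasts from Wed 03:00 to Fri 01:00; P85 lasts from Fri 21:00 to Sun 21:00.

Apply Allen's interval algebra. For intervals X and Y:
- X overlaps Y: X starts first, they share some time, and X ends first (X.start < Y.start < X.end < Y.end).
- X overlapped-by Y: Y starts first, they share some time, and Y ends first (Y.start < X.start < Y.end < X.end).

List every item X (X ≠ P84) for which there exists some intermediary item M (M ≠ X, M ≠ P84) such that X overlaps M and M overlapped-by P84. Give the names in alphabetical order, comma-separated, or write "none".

Target P84 = [Mon 06:00, Wed 05:00].
Intermediaries M with M overlapped-by P84: P88, P89, P90.
Via P88 — items with X overlaps P88: none.
Via P89 — items with X overlaps P89: none.
Via P90 — items with X overlaps P90: P88, P89.
Union: P88, P89.

P88, P89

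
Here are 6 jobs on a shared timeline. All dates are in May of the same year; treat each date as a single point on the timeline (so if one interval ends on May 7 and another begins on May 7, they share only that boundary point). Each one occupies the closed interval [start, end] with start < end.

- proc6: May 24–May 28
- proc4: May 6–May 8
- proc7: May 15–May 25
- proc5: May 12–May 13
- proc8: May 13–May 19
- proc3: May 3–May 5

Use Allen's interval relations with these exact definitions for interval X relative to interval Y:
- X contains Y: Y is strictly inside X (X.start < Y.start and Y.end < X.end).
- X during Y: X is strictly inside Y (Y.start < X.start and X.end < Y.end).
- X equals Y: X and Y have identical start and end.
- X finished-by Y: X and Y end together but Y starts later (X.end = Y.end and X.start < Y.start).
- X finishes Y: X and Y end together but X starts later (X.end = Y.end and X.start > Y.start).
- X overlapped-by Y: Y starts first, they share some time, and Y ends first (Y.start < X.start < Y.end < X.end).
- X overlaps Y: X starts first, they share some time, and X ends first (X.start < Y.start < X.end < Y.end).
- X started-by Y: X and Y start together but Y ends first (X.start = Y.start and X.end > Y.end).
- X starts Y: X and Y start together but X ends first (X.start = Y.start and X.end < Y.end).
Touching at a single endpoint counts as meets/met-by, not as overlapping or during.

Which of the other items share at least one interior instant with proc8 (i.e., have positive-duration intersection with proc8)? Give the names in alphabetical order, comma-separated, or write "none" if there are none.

proc7

Target proc8 = [May 13, May 19].
proc3 [May 3, May 5] → before → no.
proc4 [May 6, May 8] → before → no.
proc5 [May 12, May 13] → meets → no.
proc6 [May 24, May 28] → after → no.
proc7 [May 15, May 25] → overlapped-by → yes.
Result: proc7.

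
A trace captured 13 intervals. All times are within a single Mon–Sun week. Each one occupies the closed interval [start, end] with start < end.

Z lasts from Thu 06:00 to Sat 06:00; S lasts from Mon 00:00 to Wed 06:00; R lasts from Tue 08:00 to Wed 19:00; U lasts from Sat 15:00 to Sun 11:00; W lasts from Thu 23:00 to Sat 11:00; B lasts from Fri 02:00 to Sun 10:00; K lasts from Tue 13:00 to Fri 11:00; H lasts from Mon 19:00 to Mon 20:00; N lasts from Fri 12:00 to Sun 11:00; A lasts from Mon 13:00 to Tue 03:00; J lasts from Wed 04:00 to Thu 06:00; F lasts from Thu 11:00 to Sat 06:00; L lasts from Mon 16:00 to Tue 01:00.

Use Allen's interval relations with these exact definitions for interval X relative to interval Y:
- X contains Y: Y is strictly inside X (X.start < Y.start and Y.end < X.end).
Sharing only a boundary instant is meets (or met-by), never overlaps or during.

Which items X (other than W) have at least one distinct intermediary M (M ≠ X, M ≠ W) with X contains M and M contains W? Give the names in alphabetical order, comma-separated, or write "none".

none

Target W = [Thu 23:00, Sat 11:00].
Intermediaries M with M contains W: none.
Union: none.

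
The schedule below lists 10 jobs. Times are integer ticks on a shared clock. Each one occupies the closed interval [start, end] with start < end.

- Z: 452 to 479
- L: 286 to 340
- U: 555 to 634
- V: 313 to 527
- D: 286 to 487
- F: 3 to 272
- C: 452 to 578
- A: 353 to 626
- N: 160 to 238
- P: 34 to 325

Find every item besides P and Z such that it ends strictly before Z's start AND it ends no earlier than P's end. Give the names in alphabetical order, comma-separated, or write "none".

Conditions: its end is strictly before Z's start (X.end < 452) AND its end is no earlier than P's end (X.end >= 325).
A: end 626 < 452? ✗; end 626 >= 325? ✓ → no.
C: end 578 < 452? ✗; end 578 >= 325? ✓ → no.
D: end 487 < 452? ✗; end 487 >= 325? ✓ → no.
F: end 272 < 452? ✓; end 272 >= 325? ✗ → no.
L: end 340 < 452? ✓; end 340 >= 325? ✓ → yes.
N: end 238 < 452? ✓; end 238 >= 325? ✗ → no.
U: end 634 < 452? ✗; end 634 >= 325? ✓ → no.
V: end 527 < 452? ✗; end 527 >= 325? ✓ → no.
Result: L.

L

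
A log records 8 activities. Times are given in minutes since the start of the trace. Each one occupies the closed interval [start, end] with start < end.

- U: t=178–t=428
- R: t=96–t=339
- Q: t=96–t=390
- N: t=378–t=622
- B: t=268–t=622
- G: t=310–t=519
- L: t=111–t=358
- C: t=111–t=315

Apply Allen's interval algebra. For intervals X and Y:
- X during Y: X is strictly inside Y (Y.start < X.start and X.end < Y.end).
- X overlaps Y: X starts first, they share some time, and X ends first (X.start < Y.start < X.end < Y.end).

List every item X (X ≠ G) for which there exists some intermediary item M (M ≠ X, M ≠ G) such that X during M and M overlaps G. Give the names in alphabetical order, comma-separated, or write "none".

C, L

Target G = [t=310, t=519].
Intermediaries M with M overlaps G: C, L, Q, R, U.
Via C — items with X during C: none.
Via L — items with X during L: none.
Via Q — items with X during Q: C, L.
Via R — items with X during R: C.
Via U — items with X during U: none.
Union: C, L.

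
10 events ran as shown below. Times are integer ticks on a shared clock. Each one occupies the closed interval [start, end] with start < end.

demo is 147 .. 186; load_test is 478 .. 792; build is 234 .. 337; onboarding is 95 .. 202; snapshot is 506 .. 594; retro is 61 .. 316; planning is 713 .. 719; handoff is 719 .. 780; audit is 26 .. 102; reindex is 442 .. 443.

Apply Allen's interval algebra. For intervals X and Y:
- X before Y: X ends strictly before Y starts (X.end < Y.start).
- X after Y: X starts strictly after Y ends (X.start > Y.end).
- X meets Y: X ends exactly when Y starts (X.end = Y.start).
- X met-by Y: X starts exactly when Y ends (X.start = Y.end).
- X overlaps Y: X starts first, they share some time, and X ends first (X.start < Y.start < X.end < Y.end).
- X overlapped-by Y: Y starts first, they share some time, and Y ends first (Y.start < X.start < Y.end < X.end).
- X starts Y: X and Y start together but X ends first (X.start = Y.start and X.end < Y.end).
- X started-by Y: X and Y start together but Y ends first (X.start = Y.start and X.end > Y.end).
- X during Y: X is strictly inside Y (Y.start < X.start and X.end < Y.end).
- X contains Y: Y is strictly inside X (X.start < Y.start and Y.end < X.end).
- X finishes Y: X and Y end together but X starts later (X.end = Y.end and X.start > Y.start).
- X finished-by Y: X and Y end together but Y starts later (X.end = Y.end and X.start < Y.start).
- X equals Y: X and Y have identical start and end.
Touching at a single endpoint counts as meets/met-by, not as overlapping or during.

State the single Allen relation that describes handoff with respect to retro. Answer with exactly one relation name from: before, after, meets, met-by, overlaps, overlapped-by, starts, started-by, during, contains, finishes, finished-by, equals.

handoff = [719, 780]; retro = [61, 316].
Compare endpoints: handoff.start > retro.start, handoff.start > retro.end, handoff.end > retro.start, handoff.end > retro.end.
That pattern is 'after'.

after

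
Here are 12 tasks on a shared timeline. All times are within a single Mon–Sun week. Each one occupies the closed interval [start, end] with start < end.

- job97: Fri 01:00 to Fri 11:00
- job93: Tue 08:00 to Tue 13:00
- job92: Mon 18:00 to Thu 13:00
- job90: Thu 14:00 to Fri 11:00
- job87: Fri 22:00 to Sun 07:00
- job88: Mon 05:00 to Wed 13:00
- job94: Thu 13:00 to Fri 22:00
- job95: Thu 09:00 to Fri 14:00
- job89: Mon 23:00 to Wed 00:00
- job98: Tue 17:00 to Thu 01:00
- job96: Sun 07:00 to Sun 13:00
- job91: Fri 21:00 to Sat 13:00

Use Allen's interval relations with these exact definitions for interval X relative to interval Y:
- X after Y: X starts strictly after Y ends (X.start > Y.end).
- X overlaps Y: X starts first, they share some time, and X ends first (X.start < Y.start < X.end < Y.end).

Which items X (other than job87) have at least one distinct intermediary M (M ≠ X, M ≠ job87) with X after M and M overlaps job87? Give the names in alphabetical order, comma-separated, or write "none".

job96

Target job87 = [Fri 22:00, Sun 07:00].
Intermediaries M with M overlaps job87: job91.
Via job91 — items with X after job91: job96.
Union: job96.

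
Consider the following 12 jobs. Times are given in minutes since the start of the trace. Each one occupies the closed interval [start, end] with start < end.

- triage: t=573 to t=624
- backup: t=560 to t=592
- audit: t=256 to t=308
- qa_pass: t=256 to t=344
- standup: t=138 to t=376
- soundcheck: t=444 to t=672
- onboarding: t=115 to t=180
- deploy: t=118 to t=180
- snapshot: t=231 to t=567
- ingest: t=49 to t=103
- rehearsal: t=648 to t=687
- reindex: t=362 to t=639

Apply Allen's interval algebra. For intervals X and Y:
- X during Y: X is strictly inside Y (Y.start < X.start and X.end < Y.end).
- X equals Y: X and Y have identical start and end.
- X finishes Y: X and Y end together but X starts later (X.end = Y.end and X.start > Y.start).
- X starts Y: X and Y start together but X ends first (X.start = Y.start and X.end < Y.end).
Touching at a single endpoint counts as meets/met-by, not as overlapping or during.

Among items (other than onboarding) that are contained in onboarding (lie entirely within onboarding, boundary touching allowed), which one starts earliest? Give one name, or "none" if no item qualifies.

Target onboarding = [t=115, t=180].
audit [t=256, t=308] → after → excluded.
backup [t=560, t=592] → after → excluded.
deploy [t=118, t=180] → finishes → candidate.
ingest [t=49, t=103] → before → excluded.
qa_pass [t=256, t=344] → after → excluded.
rehearsal [t=648, t=687] → after → excluded.
reindex [t=362, t=639] → after → excluded.
snapshot [t=231, t=567] → after → excluded.
soundcheck [t=444, t=672] → after → excluded.
standup [t=138, t=376] → overlapped-by → excluded.
triage [t=573, t=624] → after → excluded.
Among candidates, earliest start is t=118 → deploy.

deploy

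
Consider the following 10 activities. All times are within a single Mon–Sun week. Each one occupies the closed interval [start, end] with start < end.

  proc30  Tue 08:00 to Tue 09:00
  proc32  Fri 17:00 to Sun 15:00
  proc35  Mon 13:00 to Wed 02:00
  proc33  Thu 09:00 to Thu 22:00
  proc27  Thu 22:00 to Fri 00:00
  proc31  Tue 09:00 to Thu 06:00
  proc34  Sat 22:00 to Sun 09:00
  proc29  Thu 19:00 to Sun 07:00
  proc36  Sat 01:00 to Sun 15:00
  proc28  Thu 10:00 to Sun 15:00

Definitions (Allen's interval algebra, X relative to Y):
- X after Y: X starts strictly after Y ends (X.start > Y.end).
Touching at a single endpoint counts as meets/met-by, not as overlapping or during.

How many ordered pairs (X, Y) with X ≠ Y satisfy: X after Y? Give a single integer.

27

Checking all 90 ordered pairs for relation 'after'; matching pairs in alphabetical order:
(proc27, proc30): proc27 after proc30 ✓
(proc27, proc31): proc27 after proc31 ✓
(proc27, proc35): proc27 after proc35 ✓
(proc28, proc30): proc28 after proc30 ✓
(proc28, proc31): proc28 after proc31 ✓
(proc28, proc35): proc28 after proc35 ✓
(proc29, proc30): proc29 after proc30 ✓
(proc29, proc31): proc29 after proc31 ✓
(proc29, proc35): proc29 after proc35 ✓
(proc32, proc27): proc32 after proc27 ✓
(proc32, proc30): proc32 after proc30 ✓
(proc32, proc31): proc32 after proc31 ✓
(proc32, proc33): proc32 after proc33 ✓
(proc32, proc35): proc32 after proc35 ✓
(proc33, proc30): proc33 after proc30 ✓
(proc33, proc31): proc33 after proc31 ✓
(proc33, proc35): proc33 after proc35 ✓
(proc34, proc27): proc34 after proc27 ✓
(proc34, proc30): proc34 after proc30 ✓
(proc34, proc31): proc34 after proc31 ✓
(proc34, proc33): proc34 after proc33 ✓
(proc34, proc35): proc34 after proc35 ✓
(proc36, proc27): proc36 after proc27 ✓
(proc36, proc30): proc36 after proc30 ✓
... plus 3 further pairs not listed.
Count: 27.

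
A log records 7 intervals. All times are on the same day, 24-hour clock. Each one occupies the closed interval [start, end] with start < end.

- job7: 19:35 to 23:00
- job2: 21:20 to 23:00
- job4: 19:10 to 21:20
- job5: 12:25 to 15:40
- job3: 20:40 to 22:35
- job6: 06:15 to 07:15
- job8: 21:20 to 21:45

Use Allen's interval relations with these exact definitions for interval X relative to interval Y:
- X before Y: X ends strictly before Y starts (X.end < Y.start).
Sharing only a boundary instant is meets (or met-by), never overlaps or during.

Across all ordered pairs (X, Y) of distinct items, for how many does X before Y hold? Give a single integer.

11

Checking all 42 ordered pairs for relation 'before'; matching pairs in alphabetical order:
(job5, job2): job5 before job2 ✓
(job5, job3): job5 before job3 ✓
(job5, job4): job5 before job4 ✓
(job5, job7): job5 before job7 ✓
(job5, job8): job5 before job8 ✓
(job6, job2): job6 before job2 ✓
(job6, job3): job6 before job3 ✓
(job6, job4): job6 before job4 ✓
(job6, job5): job6 before job5 ✓
(job6, job7): job6 before job7 ✓
(job6, job8): job6 before job8 ✓
Count: 11.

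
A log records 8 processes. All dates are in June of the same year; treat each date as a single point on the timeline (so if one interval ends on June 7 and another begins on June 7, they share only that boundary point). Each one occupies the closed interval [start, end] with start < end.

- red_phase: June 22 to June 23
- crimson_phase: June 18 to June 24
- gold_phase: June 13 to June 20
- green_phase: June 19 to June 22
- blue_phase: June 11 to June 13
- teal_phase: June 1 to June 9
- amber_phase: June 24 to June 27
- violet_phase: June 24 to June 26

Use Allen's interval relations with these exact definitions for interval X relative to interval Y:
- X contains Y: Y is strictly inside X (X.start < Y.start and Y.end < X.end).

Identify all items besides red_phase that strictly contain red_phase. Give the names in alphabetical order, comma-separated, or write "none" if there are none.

Target red_phase = [June 22, June 23].
amber_phase [June 24, June 27] → after → no.
blue_phase [June 11, June 13] → before → no.
crimson_phase [June 18, June 24] → contains → yes.
gold_phase [June 13, June 20] → before → no.
green_phase [June 19, June 22] → meets → no.
teal_phase [June 1, June 9] → before → no.
violet_phase [June 24, June 26] → after → no.
Result: crimson_phase.

crimson_phase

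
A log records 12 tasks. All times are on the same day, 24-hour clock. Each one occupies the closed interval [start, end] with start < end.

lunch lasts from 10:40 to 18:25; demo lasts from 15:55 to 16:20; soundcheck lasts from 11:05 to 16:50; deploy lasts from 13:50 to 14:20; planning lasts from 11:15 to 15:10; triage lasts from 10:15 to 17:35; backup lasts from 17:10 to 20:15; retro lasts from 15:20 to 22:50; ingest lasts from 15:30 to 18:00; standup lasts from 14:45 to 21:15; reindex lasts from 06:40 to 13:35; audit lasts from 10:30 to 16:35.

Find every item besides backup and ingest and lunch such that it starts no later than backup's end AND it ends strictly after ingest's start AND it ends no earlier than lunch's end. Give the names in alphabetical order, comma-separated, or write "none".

retro, standup

Conditions: its start is no later than backup's end (X.start <= 20:15) AND its end is strictly after ingest's start (X.end > 15:30) AND its end is no earlier than lunch's end (X.end >= 18:25).
audit: start 10:30 <= 20:15? ✓; end 16:35 > 15:30? ✓; end 16:35 >= 18:25? ✗ → no.
demo: start 15:55 <= 20:15? ✓; end 16:20 > 15:30? ✓; end 16:20 >= 18:25? ✗ → no.
deploy: start 13:50 <= 20:15? ✓; end 14:20 > 15:30? ✗; end 14:20 >= 18:25? ✗ → no.
planning: start 11:15 <= 20:15? ✓; end 15:10 > 15:30? ✗; end 15:10 >= 18:25? ✗ → no.
reindex: start 06:40 <= 20:15? ✓; end 13:35 > 15:30? ✗; end 13:35 >= 18:25? ✗ → no.
retro: start 15:20 <= 20:15? ✓; end 22:50 > 15:30? ✓; end 22:50 >= 18:25? ✓ → yes.
soundcheck: start 11:05 <= 20:15? ✓; end 16:50 > 15:30? ✓; end 16:50 >= 18:25? ✗ → no.
standup: start 14:45 <= 20:15? ✓; end 21:15 > 15:30? ✓; end 21:15 >= 18:25? ✓ → yes.
triage: start 10:15 <= 20:15? ✓; end 17:35 > 15:30? ✓; end 17:35 >= 18:25? ✗ → no.
Result: retro, standup.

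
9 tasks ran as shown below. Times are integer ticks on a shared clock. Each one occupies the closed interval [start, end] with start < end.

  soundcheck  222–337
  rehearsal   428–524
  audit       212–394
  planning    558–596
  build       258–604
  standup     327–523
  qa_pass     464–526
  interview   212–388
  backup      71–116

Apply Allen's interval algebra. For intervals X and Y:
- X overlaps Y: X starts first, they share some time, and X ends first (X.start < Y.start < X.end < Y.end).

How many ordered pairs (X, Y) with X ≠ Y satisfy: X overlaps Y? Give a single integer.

Checking all 72 ordered pairs for relation 'overlaps'; matching pairs in alphabetical order:
(audit, build): audit overlaps build ✓
(audit, standup): audit overlaps standup ✓
(interview, build): interview overlaps build ✓
(interview, standup): interview overlaps standup ✓
(rehearsal, qa_pass): rehearsal overlaps qa_pass ✓
(soundcheck, build): soundcheck overlaps build ✓
(soundcheck, standup): soundcheck overlaps standup ✓
(standup, qa_pass): standup overlaps qa_pass ✓
(standup, rehearsal): standup overlaps rehearsal ✓
Count: 9.

9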